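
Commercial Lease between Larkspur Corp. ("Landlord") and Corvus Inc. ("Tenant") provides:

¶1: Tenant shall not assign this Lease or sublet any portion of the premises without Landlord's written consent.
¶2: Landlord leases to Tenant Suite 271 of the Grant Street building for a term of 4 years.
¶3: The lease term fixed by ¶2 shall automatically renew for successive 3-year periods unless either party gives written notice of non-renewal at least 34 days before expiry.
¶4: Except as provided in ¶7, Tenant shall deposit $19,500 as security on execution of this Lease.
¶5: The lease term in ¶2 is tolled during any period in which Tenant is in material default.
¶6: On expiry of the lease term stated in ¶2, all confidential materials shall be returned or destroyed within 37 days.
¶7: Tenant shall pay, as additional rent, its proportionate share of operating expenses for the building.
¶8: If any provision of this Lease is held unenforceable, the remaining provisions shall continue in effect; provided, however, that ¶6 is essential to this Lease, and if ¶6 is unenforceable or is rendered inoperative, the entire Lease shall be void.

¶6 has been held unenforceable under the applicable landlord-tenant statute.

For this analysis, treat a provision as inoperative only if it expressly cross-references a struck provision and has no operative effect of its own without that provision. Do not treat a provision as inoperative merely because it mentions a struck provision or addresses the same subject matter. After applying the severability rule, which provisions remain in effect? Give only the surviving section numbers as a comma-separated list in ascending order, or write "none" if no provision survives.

none

¶6 is struck. Nothing else in the Lease is defined by reference to ¶6. ¶8 makes ¶6 an essential term, and ¶6 is the provision held invalid; under ¶8, the entire Lease is therefore void. No provision of the Lease survives.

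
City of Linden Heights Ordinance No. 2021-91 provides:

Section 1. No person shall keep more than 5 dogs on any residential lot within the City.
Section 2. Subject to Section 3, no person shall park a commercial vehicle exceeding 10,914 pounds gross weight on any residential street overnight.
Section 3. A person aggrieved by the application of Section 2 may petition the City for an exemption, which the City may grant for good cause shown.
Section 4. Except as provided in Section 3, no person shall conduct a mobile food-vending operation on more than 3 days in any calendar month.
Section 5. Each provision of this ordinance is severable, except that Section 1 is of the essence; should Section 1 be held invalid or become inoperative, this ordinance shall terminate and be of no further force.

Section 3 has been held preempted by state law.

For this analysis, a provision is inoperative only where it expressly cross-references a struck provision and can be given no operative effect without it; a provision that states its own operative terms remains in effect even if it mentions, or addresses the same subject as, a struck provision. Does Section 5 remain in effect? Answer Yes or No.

Section 3 is struck. Although Section 4 refers to Section 3, its operative terms do not depend on Section 3, so it remains in effect. Although Section 2 refers to Section 3, its operative terms do not depend on Section 3, so it remains in effect. No other provision's operative terms depend on Section 3. Section 5 makes Section 1 an essential term, but Section 1 is unaffected, so the severability proviso in Section 5 preserves the remaining provisions. That leaves Section 1, Section 2, Section 4, and Section 5 in effect. Section 5 is among the surviving provisions, so the answer is yes.

Yes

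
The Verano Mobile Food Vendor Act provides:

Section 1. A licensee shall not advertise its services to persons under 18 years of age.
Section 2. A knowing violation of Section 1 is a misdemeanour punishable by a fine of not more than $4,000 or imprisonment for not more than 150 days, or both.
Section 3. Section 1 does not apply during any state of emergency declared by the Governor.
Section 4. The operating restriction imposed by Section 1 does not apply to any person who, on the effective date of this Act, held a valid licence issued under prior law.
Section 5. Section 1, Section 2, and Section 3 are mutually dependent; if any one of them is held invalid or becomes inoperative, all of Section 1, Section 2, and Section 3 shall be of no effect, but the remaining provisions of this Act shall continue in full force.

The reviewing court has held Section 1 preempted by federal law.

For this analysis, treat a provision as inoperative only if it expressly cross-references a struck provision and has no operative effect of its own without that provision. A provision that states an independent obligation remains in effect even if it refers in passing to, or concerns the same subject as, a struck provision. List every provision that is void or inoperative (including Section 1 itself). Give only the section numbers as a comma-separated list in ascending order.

Section 1 is struck. Section 2 operates only by reference to Section 1, so it falls with Section 1. The only function of Section 3 is the emergency suspension of Section 1, so it cannot stand once Section 1 is removed. Section 4 operates only by reference to Section 1, so it falls with Section 1. Section 5 declares Section 1, Section 2, and Section 3 mutually dependent; since one of them has fallen, all of them are of no effect. The remainder continues in force under Section 5. Only Section 5 remains in effect.

1, 2, 3, 4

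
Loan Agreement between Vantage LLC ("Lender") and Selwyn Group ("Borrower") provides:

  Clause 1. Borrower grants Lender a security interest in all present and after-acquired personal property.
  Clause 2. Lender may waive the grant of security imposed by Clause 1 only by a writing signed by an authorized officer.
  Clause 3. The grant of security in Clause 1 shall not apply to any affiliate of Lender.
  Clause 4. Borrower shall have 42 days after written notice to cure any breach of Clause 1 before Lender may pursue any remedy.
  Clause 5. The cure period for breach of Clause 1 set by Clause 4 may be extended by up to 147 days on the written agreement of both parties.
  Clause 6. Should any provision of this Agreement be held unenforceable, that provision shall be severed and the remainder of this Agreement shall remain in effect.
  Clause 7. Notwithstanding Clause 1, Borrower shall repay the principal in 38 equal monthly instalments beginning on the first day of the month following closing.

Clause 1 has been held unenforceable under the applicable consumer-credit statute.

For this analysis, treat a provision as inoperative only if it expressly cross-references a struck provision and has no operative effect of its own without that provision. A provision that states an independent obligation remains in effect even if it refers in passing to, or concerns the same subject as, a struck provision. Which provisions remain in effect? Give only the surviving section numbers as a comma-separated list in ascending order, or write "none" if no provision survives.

Clause 1 is struck. The only function of Clause 2 is the waiver condition for Clause 1, so it cannot stand once Clause 1 is removed. Clause 3 does nothing except set the carve-out from the grant of security by reference to Clause 1; with Clause 1 gone it has no independent effect and is inoperative. Clause 4 operates only by reference to Clause 1, so it falls with Clause 1. Clause 5 does nothing except set the extension of the cure period for breach of Clause 1 by reference to Clause 4; with Clause 4 gone it has no independent effect and is inoperative. Although Clause 7 refers to Clause 1, its operative terms do not depend on Clause 1, so it remains in effect. Clause 6 is a severability clause and preserves every provision that can still be given independent effect. That leaves Clause 6 and Clause 7 in effect.

6, 7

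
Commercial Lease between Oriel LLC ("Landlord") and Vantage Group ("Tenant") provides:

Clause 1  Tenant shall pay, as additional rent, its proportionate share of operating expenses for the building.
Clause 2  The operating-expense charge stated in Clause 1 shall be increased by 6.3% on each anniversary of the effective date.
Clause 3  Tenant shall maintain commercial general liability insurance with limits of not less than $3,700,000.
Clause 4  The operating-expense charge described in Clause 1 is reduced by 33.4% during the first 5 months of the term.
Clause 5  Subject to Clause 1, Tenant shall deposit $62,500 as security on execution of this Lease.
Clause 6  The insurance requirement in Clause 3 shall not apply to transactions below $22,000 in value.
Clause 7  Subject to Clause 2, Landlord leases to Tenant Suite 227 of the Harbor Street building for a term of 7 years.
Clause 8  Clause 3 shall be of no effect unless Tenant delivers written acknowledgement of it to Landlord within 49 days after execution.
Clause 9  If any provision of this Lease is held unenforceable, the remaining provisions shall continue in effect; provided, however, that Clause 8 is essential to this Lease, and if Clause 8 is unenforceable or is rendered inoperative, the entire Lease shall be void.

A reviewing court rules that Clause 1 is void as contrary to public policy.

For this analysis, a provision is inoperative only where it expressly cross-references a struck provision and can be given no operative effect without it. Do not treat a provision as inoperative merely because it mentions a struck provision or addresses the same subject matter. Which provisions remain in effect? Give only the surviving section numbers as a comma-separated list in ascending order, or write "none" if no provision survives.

3, 5, 6, 7, 8, 9

Clause 1 is struck. Clause 2 has no operative effect of its own apart from Clause 1 and is therefore inoperative. Clause 4 has no operative effect of its own apart from Clause 1 and is therefore inoperative. Clause 5 mentions Clause 1 but its own obligation stands independently of Clause 1, so Clause 5 is not affected. Clause 7 mentions Clause 2 but its own obligation stands independently of Clause 2, so Clause 7 is not affected. Clause 9 makes Clause 8 an essential term, but Clause 8 is unaffected, so the severability proviso in Clause 9 preserves the remaining provisions. Clause 3, Clause 5, Clause 6, Clause 7, Clause 8, and Clause 9 remain in effect.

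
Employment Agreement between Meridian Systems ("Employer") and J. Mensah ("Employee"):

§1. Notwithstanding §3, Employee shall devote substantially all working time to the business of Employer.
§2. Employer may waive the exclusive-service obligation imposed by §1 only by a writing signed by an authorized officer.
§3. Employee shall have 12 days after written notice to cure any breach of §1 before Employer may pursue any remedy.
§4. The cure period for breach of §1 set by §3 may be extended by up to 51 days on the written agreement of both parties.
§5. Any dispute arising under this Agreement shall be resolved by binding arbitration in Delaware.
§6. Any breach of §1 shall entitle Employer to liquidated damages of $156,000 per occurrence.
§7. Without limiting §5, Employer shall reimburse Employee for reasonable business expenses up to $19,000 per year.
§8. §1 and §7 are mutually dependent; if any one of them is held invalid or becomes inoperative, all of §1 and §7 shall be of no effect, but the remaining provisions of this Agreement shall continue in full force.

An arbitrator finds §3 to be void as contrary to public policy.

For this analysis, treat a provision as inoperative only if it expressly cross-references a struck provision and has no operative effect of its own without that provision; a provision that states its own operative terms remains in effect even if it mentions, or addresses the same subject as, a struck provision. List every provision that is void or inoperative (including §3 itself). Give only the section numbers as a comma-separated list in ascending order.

§3 is struck. §4 does nothing except set the extension of the cure period for breach of §1 by reference to §3; with §3 gone it has no independent effect and is inoperative. Although §1 refers to §3, its operative terms do not depend on §3, so it remains in effect. §8 ties §1 and §7 together, but none of those is affected here; the remaining provisions continue in force under §8. The provisions still in force are §1, §2, §5, §6, §7, and §8.

3, 4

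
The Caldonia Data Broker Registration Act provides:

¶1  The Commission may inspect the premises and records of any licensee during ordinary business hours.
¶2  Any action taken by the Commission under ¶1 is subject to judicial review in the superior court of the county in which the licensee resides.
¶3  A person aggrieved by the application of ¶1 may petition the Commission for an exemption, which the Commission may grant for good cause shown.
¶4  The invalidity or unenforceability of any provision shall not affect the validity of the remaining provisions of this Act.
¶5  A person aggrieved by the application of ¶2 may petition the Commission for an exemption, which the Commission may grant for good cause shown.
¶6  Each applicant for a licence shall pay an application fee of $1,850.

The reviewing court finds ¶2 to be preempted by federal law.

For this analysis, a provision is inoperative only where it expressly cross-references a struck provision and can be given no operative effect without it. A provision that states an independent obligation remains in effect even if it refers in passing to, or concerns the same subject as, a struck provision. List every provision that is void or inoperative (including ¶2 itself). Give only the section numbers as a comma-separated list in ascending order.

2, 5

¶2 is struck. The only function of ¶5 is the exemption procedure for ¶2, so it cannot stand once ¶2 is removed. ¶4 is a severability clause and preserves every provision that can still be given independent effect. That leaves ¶1, ¶3, ¶4, and ¶6 in effect.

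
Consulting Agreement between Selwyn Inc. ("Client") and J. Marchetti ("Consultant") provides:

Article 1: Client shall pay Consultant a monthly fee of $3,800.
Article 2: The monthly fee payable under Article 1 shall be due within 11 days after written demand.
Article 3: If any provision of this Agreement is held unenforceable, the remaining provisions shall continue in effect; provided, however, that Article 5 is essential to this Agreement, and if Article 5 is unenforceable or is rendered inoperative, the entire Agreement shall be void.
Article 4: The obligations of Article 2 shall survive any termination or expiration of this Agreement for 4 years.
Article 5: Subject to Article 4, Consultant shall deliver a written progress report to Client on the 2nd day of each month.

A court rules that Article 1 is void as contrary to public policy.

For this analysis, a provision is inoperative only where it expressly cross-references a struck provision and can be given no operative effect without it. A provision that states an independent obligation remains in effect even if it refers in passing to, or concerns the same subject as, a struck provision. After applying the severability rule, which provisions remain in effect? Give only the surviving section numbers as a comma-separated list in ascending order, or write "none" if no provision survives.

Article 1 is struck. Article 2 has no operative effect of its own apart from Article 1 and is therefore inoperative. The only function of Article 4 is the survival period for Article 2, so it cannot stand once Article 2 is removed. Although Article 5 refers to Article 4, its operative terms do not depend on Article 4, so it remains in effect. Article 3 makes Article 5 an essential term, but Article 5 is unaffected, so the severability proviso in Article 3 preserves the remaining provisions. That leaves Article 3 and Article 5 in effect.

3, 5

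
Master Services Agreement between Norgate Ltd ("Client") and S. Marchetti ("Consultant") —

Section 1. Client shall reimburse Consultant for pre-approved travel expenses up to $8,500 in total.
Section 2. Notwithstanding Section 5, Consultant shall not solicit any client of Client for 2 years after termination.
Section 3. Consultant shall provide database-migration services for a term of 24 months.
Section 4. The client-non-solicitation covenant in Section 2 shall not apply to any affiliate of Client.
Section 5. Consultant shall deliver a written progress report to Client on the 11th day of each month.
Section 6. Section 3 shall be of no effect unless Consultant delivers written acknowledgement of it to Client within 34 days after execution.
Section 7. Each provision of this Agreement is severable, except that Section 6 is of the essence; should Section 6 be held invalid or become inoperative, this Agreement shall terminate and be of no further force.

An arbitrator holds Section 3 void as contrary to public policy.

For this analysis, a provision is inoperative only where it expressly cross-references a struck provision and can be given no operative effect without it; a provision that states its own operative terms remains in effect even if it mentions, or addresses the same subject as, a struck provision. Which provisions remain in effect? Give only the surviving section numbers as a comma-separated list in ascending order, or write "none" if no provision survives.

none

Section 3 is struck. The only function of Section 6 is the acknowledgement condition for Section 3, so it cannot stand once Section 3 is removed. Section 7 makes Section 6 an essential term, and Section 6 has been rendered inoperative by the cascade; under Section 7, the entire Agreement is therefore void. No provision of the Agreement survives.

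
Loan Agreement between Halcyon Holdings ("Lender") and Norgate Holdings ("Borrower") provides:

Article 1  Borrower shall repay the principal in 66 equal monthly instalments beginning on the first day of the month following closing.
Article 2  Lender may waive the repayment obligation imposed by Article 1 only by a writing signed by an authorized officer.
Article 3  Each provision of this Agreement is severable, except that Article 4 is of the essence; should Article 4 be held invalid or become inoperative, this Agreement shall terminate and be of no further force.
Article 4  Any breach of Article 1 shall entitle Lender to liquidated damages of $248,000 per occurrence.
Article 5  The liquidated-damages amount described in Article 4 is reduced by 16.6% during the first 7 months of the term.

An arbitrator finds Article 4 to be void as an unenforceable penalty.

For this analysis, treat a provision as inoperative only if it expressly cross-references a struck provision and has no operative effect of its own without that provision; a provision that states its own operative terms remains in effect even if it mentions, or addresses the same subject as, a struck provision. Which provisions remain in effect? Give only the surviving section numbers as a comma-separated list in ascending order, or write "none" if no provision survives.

none

Article 4 is struck. Article 5 does nothing except set the introductory reduction to the liquidated-damages amount by reference to Article 4; with Article 4 gone it has no independent effect and is inoperative. Article 3 makes Article 4 an essential term, and Article 4 is the provision held invalid; under Article 3, the entire Agreement is therefore void. No provision of the Agreement survives.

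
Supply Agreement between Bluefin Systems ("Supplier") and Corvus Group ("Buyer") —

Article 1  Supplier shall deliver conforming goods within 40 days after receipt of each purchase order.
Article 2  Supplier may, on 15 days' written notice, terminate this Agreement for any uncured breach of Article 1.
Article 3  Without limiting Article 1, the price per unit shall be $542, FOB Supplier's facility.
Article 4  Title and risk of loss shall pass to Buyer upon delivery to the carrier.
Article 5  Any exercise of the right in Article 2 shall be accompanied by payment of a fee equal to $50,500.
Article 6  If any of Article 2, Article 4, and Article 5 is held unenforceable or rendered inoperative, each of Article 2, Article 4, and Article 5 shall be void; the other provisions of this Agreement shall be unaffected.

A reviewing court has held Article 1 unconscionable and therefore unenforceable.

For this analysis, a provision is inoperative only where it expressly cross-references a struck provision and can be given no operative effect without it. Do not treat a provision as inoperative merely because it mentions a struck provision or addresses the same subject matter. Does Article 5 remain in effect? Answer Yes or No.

Article 1 is struck. Article 2 merely fixes the termination right for breach of Article 1; with Article 1 gone it has nothing to operate on and falls away. Article 5 operates only by reference to Article 2, so it falls with Article 2. Although Article 3 refers to Article 1, its operative terms do not depend on Article 1, so it remains in effect. Article 6 declares Article 2, Article 4, and Article 5 mutually dependent; since one of them has fallen, all of them are of no effect. That brings down Article 4 as well. The remainder continues in force under Article 6. The provisions still in force are Article 3 and Article 6. Article 5 is among the inoperative provisions, so the answer is no.

No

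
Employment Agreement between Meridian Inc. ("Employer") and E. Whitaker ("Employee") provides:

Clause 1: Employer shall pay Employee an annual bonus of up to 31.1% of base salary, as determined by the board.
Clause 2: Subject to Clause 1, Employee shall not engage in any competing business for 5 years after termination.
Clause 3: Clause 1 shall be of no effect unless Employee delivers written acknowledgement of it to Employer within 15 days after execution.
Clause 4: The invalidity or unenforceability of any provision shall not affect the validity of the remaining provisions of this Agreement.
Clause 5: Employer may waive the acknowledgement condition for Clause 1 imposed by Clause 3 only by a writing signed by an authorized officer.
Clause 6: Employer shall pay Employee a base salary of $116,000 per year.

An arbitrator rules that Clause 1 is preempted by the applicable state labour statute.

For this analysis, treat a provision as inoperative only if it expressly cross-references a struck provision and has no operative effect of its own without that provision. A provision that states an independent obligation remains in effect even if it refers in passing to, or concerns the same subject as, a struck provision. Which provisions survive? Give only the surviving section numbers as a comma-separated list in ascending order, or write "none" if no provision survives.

Clause 1 is struck. Clause 3 has no operative effect of its own apart from Clause 1 and is therefore inoperative. Clause 5 merely fixes the waiver condition for Clause 3; with Clause 3 gone it has nothing to operate on and falls away. Clause 2 mentions Clause 1 but its own obligation stands independently of Clause 1, so Clause 2 is not affected. Under the severability clause in Clause 4, the remaining provisions continue in force. That leaves Clause 2, Clause 4, and Clause 6 in effect.

2, 4, 6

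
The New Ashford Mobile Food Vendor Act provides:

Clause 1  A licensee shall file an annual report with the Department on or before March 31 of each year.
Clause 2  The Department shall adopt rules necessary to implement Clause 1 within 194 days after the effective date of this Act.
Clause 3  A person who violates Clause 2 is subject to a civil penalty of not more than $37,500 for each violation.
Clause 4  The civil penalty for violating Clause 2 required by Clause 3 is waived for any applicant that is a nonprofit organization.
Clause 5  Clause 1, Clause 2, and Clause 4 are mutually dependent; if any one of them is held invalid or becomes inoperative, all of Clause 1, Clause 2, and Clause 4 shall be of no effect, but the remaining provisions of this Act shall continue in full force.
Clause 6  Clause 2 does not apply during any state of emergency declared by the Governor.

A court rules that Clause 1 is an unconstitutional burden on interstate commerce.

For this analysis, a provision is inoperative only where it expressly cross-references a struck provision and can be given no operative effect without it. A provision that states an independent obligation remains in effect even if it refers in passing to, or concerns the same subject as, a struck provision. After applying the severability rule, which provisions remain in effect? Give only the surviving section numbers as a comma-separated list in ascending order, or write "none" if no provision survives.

5

Clause 1 is struck. Clause 2 has no operative effect of its own apart from Clause 1 and is therefore inoperative. Clause 3 has no operative effect of its own apart from Clause 2 and is therefore inoperative. Clause 6 operates only by reference to Clause 2, so it falls with Clause 2. Clause 4 operates only by reference to Clause 3, so it falls with Clause 3. Clause 5 declares Clause 1, Clause 2, and Clause 4 mutually dependent; since one of them has fallen, all of them are of no effect. The remainder continues in force under Clause 5. Only Clause 5 remains in effect.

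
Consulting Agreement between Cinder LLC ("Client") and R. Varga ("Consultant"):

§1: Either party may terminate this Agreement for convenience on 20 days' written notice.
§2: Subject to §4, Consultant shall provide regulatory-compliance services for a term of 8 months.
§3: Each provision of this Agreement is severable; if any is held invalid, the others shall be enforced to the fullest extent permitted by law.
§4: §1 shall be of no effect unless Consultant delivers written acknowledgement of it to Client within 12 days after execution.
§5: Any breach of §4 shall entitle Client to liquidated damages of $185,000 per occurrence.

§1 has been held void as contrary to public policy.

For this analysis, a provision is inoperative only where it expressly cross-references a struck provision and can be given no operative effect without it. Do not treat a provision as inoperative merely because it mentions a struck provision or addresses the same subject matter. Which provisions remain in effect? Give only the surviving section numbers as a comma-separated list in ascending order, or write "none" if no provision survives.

2, 3

§1 is struck. §4 has no operative effect of its own apart from §1 and is therefore inoperative. §5 operates only by reference to §4, so it falls with §4. §2 mentions §4 but its own obligation stands independently of §4, so §2 is not affected. Under the severability clause in §3, the remaining provisions continue in force. That leaves §2 and §3 in effect.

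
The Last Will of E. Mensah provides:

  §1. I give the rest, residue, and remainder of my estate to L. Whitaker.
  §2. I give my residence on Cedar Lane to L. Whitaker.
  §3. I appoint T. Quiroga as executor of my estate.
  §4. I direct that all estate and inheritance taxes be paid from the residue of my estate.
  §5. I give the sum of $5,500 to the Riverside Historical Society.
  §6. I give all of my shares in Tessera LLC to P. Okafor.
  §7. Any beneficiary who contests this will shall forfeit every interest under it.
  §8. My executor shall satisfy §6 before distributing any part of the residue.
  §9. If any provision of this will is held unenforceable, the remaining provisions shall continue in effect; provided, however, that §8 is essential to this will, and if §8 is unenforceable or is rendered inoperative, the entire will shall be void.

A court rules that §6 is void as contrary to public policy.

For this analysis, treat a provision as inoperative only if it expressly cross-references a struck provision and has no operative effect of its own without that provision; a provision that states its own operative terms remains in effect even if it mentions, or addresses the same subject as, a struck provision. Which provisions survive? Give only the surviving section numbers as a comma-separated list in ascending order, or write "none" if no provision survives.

§6 is struck. The only function of §8 is the priority direction for §6, so it cannot stand once §6 is removed. §9 makes §8 an essential term, and §8 has been rendered inoperative by the cascade; under §9, the entire will is therefore void. No provision of the will survives.

none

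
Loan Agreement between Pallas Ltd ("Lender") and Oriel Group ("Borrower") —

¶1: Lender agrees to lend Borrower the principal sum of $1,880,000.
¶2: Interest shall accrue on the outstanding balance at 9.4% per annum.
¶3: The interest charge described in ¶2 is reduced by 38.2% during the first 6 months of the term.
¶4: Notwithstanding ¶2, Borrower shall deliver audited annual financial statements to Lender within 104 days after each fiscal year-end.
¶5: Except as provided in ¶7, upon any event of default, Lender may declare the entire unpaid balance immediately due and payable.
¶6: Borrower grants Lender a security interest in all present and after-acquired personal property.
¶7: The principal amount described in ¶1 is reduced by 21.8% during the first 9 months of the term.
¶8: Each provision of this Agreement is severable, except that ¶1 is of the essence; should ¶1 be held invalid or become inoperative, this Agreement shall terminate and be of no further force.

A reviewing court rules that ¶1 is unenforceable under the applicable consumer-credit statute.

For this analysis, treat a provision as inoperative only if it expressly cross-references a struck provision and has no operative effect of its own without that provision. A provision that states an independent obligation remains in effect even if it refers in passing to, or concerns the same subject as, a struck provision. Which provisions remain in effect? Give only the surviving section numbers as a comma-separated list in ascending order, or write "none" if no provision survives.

¶1 is struck. ¶7 operates only by reference to ¶1, so it falls with ¶1. ¶8 makes ¶1 an essential term, and ¶1 is the provision held invalid; under ¶8, the entire Agreement is therefore void. No provision of the Agreement survives.

none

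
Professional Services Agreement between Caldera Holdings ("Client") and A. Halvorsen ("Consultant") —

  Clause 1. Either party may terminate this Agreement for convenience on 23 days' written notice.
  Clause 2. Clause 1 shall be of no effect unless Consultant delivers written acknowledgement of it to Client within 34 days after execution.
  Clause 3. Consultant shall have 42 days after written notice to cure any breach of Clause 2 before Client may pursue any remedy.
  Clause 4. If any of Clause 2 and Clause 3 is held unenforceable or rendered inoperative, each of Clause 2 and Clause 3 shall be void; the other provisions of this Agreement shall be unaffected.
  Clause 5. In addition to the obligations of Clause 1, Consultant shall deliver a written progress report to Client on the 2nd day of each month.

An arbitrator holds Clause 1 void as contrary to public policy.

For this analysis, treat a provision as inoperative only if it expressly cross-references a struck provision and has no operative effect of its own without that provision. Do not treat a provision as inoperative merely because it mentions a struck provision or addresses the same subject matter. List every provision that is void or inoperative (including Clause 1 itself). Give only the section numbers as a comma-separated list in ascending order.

1, 2, 3

Clause 1 is struck. The only function of Clause 2 is the acknowledgement condition for Clause 1, so it cannot stand once Clause 1 is removed. Clause 3 has no operative effect of its own apart from Clause 2 and is therefore inoperative. Clause 5 mentions Clause 1 but its own obligation stands independently of Clause 1, so Clause 5 is not affected. Clause 4 declares Clause 2 and Clause 3 mutually dependent; since one of them has fallen, all of them are of no effect. The remainder continues in force under Clause 4. The provisions still in force are Clause 4 and Clause 5.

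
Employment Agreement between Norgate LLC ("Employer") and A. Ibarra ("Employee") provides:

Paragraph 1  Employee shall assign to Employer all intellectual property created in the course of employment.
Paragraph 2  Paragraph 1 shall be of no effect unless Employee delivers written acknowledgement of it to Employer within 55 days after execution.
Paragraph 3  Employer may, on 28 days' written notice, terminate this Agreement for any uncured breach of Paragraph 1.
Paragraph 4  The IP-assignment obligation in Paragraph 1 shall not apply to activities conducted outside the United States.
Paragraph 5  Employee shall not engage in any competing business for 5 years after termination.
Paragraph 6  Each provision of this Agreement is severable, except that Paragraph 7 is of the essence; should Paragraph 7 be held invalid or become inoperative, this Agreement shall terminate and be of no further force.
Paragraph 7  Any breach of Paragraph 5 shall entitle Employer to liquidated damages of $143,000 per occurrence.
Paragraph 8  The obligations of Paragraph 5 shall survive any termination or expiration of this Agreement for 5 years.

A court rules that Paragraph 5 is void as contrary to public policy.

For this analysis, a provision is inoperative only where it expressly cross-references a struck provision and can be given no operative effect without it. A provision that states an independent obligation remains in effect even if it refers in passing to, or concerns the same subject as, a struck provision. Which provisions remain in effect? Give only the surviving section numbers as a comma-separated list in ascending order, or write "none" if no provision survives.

none

Paragraph 5 is struck. The whole of Paragraph 7 is the liquidated-damages amount, defined by reference to Paragraph 5, so Paragraph 7 cannot stand once Paragraph 5 is removed. The only function of Paragraph 8 is the survival period for Paragraph 5, so it cannot stand once Paragraph 5 is removed. Paragraph 6 makes Paragraph 7 an essential term, and Paragraph 7 has been rendered inoperative by the cascade; under Paragraph 6, the entire Agreement is therefore void. No provision of the Agreement survives.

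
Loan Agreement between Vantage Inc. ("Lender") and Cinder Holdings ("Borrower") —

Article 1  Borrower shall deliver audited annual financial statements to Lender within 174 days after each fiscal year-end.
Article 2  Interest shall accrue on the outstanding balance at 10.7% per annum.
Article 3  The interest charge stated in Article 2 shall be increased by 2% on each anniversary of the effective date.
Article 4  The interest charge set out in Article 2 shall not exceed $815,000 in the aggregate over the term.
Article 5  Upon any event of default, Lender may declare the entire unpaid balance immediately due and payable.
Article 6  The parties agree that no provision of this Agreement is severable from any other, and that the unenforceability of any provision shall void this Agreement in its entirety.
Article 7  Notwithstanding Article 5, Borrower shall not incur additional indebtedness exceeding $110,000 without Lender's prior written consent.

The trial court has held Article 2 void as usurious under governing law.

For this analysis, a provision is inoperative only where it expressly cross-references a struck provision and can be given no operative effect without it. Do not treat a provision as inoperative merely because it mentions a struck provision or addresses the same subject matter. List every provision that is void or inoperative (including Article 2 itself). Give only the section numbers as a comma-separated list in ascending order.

Article 2 is struck. Article 3 operates only by reference to Article 2, so it falls with Article 2. Article 4 does nothing except set the aggregate cap on the interest charge by reference to Article 2; with Article 2 gone it has no independent effect and is inoperative. Article 6 provides that the Agreement is not severable, so the invalidity of any one provision voids the entire Agreement. No provision of the Agreement survives.

1, 2, 3, 4, 5, 6, 7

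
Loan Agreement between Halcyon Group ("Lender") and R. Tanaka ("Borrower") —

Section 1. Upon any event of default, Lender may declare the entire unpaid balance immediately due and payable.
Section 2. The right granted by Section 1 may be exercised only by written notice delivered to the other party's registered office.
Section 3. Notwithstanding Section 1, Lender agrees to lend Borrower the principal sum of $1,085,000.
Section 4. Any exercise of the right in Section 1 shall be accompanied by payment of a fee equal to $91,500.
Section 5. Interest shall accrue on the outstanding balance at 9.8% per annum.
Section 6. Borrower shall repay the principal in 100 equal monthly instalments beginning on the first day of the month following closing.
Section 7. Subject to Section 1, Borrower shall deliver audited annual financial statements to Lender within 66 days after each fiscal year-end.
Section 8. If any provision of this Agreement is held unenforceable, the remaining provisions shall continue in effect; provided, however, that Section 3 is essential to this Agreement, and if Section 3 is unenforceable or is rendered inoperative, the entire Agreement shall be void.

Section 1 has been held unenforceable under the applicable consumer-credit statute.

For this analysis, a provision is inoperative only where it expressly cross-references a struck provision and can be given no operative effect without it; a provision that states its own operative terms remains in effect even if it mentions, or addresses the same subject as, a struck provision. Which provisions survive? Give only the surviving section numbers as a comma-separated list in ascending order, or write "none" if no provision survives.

3, 5, 6, 7, 8

Section 1 is struck. Section 2 merely fixes the notice requirement for Section 1; with Section 1 gone it has nothing to operate on and falls away. Section 4 operates only by reference to Section 1, so it falls with Section 1. Section 3 mentions Section 1 but its own obligation stands independently of Section 1, so Section 3 is not affected. Although Section 7 refers to Section 1, its operative terms do not depend on Section 1, so it remains in effect. Section 8 makes Section 3 an essential term, but Section 3 is unaffected, so the severability proviso in Section 8 preserves the remaining provisions. That leaves Section 3, Section 5, Section 6, Section 7, and Section 8 in effect.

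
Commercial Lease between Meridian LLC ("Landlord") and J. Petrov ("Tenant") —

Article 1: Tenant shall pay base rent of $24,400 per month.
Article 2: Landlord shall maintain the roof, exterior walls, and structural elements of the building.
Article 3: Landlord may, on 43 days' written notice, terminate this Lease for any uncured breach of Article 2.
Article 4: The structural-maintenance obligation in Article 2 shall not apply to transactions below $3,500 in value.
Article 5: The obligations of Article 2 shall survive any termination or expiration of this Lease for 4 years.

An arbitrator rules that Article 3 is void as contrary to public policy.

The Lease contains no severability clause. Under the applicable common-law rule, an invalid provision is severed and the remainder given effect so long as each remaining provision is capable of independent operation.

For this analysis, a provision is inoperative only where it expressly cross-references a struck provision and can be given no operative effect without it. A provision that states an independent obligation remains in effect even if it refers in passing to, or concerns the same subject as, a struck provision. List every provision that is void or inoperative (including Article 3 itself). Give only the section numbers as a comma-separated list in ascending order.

3

Article 3 is struck. Nothing else in the Lease is defined by reference to Article 3. Under the stated default rule, only provisions that cannot operate independently fall away; the rest are enforced. The provisions still in force are Article 1, Article 2, Article 4, and Article 5.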